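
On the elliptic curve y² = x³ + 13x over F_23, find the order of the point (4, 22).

12

2P: tangent at (4, 22): λ = (3·4² + 13)/(2·22) ≡ 15/21. 21⁻¹ ≡ 11 (mod 23), so λ ≡ 15·11 ≡ 4.
  x = λ² - 4 - 4 = 16 - 8 ≡ 8; y = λ·(4 - 8) - 22 ≡ 8. → (8, 8)
3P: (8, 8) + (4, 22). λ = (22 - 8)/(4 - 8) ≡ 14/19 mod 23. 19⁻¹ ≡ 17 (mod 23), so λ ≡ 8.
  x = λ² - 8 - 4 = 64 - 12 ≡ 6; y = λ·(8 - 6) - 8 ≡ 8. → (6, 8)
4P: (6, 8) + (4, 22). λ = (22 - 8)/(4 - 6) ≡ 14/21 mod 23. 21⁻¹ ≡ 11 (mod 23) since 21·11 = 231 ≡ 1, so λ ≡ 16.
  x = λ² - 6 - 4 = 256 - 10 ≡ 16; y = λ·(6 - 16) - 8 ≡ 16. → (16, 16)
5P: (16, 16) + (4, 22). λ = (22 - 16)/(4 - 16) ≡ 6/11 mod 23. 11⁻¹ ≡ 21 (mod 23) since 11·21 = 231 ≡ 1, so λ ≡ 11.
  x = λ² - 16 - 4 = 121 - 20 ≡ 9; y = λ·(16 - 9) - 16 ≡ 15. → (9, 15)
6P: (9, 15) + (4, 22). λ = (22 - 15)/(4 - 9) ≡ 7/18 mod 23. 18⁻¹ ≡ 9 (mod 23), so λ ≡ 17.
  x = λ² - 9 - 4 = 289 - 13 ≡ 0; y = λ·(9 - 0) - 15 ≡ 0. → (0, 0)
7P: (0, 0) + (4, 22). λ = (22 - 0)/(4 - 0) ≡ 22/4 mod 23. 4⁻¹ ≡ 6 (mod 23) since 4·6 = 24 ≡ 1, so λ ≡ 17.
  x = λ² - 0 - 4 = 289 - 4 ≡ 9; y = λ·(0 - 9) - 0 ≡ 8. → (9, 8)
8P: (9, 8) + (4, 22). λ = (22 - 8)/(4 - 9) ≡ 14/18 mod 23. 18⁻¹ ≡ 9 (mod 23) since 18·9 = 162 ≡ 1, so λ ≡ 11.
  x = λ² - 9 - 4 = 121 - 13 ≡ 16; y = λ·(9 - 16) - 8 ≡ 7. → (16, 7)
9P: (16, 7) + (4, 22). λ = (22 - 7)/(4 - 16) ≡ 15/11 mod 23. 11⁻¹ ≡ 21 (mod 23), so λ ≡ 16.
  x = λ² - 16 - 4 = 256 - 20 ≡ 6; y = λ·(16 - 6) - 7 ≡ 15. → (6, 15)
10P: (6, 15) + (4, 22). λ = (22 - 15)/(4 - 6) ≡ 7/21 mod 23. 21⁻¹ ≡ 11 (mod 23), so λ ≡ 8.
  x = λ² - 6 - 4 = 64 - 10 ≡ 8; y = λ·(6 - 8) - 15 ≡ 15. → (8, 15)
11P: (8, 15) + (4, 22). λ = (22 - 15)/(4 - 8) ≡ 7/19 mod 23. 19⁻¹ ≡ 17 (mod 23) since 19·17 = 323 ≡ 1, so λ ≡ 4.
  x = λ² - 8 - 4 = 16 - 12 ≡ 4; y = λ·(8 - 4) - 15 ≡ 1. → (4, 1)
12P: (4, 1) + (4, 22): same x and y₁ ≡ -y₂, so the sum is the point at infinity.
12P = the point at infinity, so the order is 12.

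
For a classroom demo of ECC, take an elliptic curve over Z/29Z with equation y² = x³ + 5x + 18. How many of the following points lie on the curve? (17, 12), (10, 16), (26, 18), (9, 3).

(17, 12): 12² ≡ 28, rhs ≡ 28 → on.
(10, 16): 16² ≡ 24, rhs ≡ 24 → on.
(26, 18): 18² ≡ 5, rhs ≡ 5 → on.
(9, 3): 3² ≡ 9, rhs ≡ 9 → on.

4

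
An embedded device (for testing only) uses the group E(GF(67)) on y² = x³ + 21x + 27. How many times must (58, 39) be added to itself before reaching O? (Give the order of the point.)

2P: tangent at (58, 39): λ = (3·58² + 21)/(2·39) ≡ 63/11. 11⁻¹ ≡ 61 (mod 67) since 11·61 = 671 ≡ 1, so λ ≡ 63·61 ≡ 24.
  x = λ² - 58 - 58 = 576 - 116 ≡ 58; y = λ·(58 - 58) - 39 ≡ 28. → (58, 28)
3P: (58, 28) + (58, 39): same x and y₁ ≡ -y₂, so the sum is O.
3P = O, so the order is 3.

3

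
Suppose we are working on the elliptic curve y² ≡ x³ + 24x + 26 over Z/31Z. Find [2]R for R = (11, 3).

(23, 29)

tangent at (11, 3): λ = (3·11² + 24)/(2·3) ≡ 15/6. 6⁻¹ ≡ 26 (mod 31) since 6·26 = 156 ≡ 1, so λ ≡ 15·26 ≡ 18.
  x = λ² - 11 - 11 = 324 - 22 ≡ 23; y = λ·(11 - 23) - 3 ≡ 29. → (23, 29)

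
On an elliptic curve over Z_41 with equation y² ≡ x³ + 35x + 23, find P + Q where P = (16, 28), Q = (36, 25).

(25, 0)

(16, 28) + (36, 25). λ = (25 - 28)/(36 - 16) ≡ 38/20 mod 41. 20⁻¹ ≡ 39 (mod 41), so λ ≡ 6.
  x = λ² - 16 - 36 = 36 - 52 ≡ 25; y = λ·(16 - 25) - 28 ≡ 0. → (25, 0)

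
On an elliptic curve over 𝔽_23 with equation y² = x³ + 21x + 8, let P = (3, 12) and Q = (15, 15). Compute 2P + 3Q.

First 2P:
Repeated addition: build up to 2P.
2P: tangent at (3, 12): λ = (3·3² + 21)/(2·12) ≡ 2/1. 1⁻¹ ≡ 1 (mod 23), so λ ≡ 2·1 ≡ 2.
  x = λ² - 3 - 3 = 4 - 6 ≡ 21; y = λ·(3 - 21) - 12 ≡ 21. → (21, 21)
2P = (21, 21).
Next 3Q:
Repeated addition: build up to 3Q.
2Q: tangent at (15, 15): λ = (3·15² + 21)/(2·15) ≡ 6/7. 7⁻¹ ≡ 10 (mod 23) since 7·10 = 70 ≡ 1, so λ ≡ 6·10 ≡ 14.
  x = λ² - 15 - 15 = 196 - 30 ≡ 5; y = λ·(15 - 5) - 15 ≡ 10. → (5, 10)
3Q: (5, 10) + (15, 15). λ = (15 - 10)/(15 - 5) ≡ 5/10 mod 23. 10⁻¹ ≡ 7 (mod 23) since 10·7 = 70 ≡ 1, so λ ≡ 12.
  x = λ² - 5 - 15 = 144 - 20 ≡ 9; y = λ·(5 - 9) - 10 ≡ 11. → (9, 11)
3Q = (9, 11).
Finally 2P + 3Q:
(21, 21) + (9, 11). λ = (11 - 21)/(9 - 21) ≡ 13/11 mod 23. 11⁻¹ ≡ 21 (mod 23), so λ ≡ 20.
  x = λ² - 21 - 9 = 400 - 30 ≡ 2; y = λ·(21 - 2) - 21 ≡ 14. → (2, 14)

(2, 14)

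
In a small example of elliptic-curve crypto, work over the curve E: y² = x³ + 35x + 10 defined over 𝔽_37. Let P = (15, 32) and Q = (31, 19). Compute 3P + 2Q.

(12, 7)

First 3P:
Repeated addition: build up to 3P.
2P: tangent at (15, 32): λ = (3·15² + 35)/(2·32) ≡ 7/27. 27⁻¹ ≡ 11 (mod 37), so λ ≡ 7·11 ≡ 3.
  x = λ² - 15 - 15 = 9 - 30 ≡ 16; y = λ·(15 - 16) - 32 ≡ 2. → (16, 2)
3P: (16, 2) + (15, 32). λ = (32 - 2)/(15 - 16) ≡ 30/36 mod 37. 36⁻¹ ≡ 36 (mod 37), so λ ≡ 7.
  x = λ² - 16 - 15 = 49 - 31 ≡ 18; y = λ·(16 - 18) - 2 ≡ 21. → (18, 21)
3P = (18, 21).
Next 2Q:
Repeated addition: build up to 2Q.
2Q: tangent at (31, 19): λ = (3·31² + 35)/(2·19) ≡ 32/1. 1⁻¹ ≡ 1 (mod 37), so λ ≡ 32·1 ≡ 32.
  x = λ² - 31 - 31 = 1024 - 62 ≡ 0; y = λ·(31 - 0) - 19 ≡ 11. → (0, 11)
2Q = (0, 11).
Finally 3P + 2Q:
(18, 21) + (0, 11). λ = (11 - 21)/(0 - 18) ≡ 27/19 mod 37. 19⁻¹ ≡ 2 (mod 37) since 19·2 = 38 ≡ 1, so λ ≡ 17.
  x = λ² - 18 - 0 = 289 - 18 ≡ 12; y = λ·(18 - 12) - 21 ≡ 7. → (12, 7)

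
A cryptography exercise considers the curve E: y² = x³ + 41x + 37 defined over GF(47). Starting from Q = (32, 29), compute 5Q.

(16, 18)

Repeated addition: build up to 5Q.
2Q: tangent at (32, 29): λ = (3·32² + 41)/(2·29) ≡ 11/11. 11⁻¹ ≡ 30 (mod 47), so λ ≡ 11·30 ≡ 1.
  x = λ² - 32 - 32 = 1 - 64 ≡ 31; y = λ·(32 - 31) - 29 ≡ 19. → (31, 19)
3Q: (31, 19) + (32, 29). λ = (29 - 19)/(32 - 31) ≡ 10/1 mod 47. 1⁻¹ ≡ 1 (mod 47), so λ ≡ 10.
  x = λ² - 31 - 32 = 100 - 63 ≡ 37; y = λ·(31 - 37) - 19 ≡ 15. → (37, 15)
4Q: (37, 15) + (32, 29). λ = (29 - 15)/(32 - 37) ≡ 14/42 mod 47. 42⁻¹ ≡ 28 (mod 47), so λ ≡ 16.
  x = λ² - 37 - 32 = 256 - 69 ≡ 46; y = λ·(37 - 46) - 15 ≡ 29. → (46, 29)
5Q: (46, 29) + (32, 29). λ = (29 - 29)/(32 - 46) ≡ 0/33 mod 47. 33⁻¹ ≡ 10 (mod 47), so λ ≡ 0.
  x = λ² - 46 - 32 = 0 - 78 ≡ 16; y = λ·(46 - 16) - 29 ≡ 18. → (16, 18)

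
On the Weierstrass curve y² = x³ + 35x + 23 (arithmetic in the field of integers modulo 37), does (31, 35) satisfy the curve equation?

yes

y² = 35² ≡ 4; x³ + 35x + 23 = 30899 ≡ 4 (mod 37). 4 = 4.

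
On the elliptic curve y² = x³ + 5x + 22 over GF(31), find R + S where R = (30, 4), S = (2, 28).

(1, 11)

(30, 4) + (2, 28). λ = (28 - 4)/(2 - 30) ≡ 24/3 mod 31. 3⁻¹ ≡ 21 (mod 31) since 3·21 = 63 ≡ 1, so λ ≡ 8.
  x = λ² - 30 - 2 = 64 - 32 ≡ 1; y = λ·(30 - 1) - 4 ≡ 11. → (1, 11)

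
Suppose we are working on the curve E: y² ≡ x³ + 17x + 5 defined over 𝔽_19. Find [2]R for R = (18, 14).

tangent at (18, 14): λ = (3·18² + 17)/(2·14) ≡ 1/9. 9⁻¹ ≡ 17 (mod 19), so λ ≡ 1·17 ≡ 17.
  x = λ² - 18 - 18 = 289 - 36 ≡ 6; y = λ·(18 - 6) - 14 ≡ 0. → (6, 0)

(6, 0)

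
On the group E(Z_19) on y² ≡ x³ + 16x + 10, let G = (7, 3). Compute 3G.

(10, 7)

Repeated addition: build up to 3G.
2G: tangent at (7, 3): λ = (3·7² + 16)/(2·3) ≡ 11/6. 6⁻¹ ≡ 16 (mod 19) since 6·16 = 96 ≡ 1, so λ ≡ 11·16 ≡ 5.
  x = λ² - 7 - 7 = 25 - 14 ≡ 11; y = λ·(7 - 11) - 3 ≡ 15. → (11, 15)
3G: (11, 15) + (7, 3). λ = (3 - 15)/(7 - 11) ≡ 7/15 mod 19. 15⁻¹ ≡ 14 (mod 19) since 15·14 = 210 ≡ 1, so λ ≡ 3.
  x = λ² - 11 - 7 = 9 - 18 ≡ 10; y = λ·(11 - 10) - 15 ≡ 7. → (10, 7)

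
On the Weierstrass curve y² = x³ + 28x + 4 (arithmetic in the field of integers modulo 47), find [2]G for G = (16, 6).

(18, 18)

tangent at (16, 6): λ = (3·16² + 28)/(2·6) ≡ 44/12. 12⁻¹ ≡ 4 (mod 47) since 12·4 = 48 ≡ 1, so λ ≡ 44·4 ≡ 35.
  x = λ² - 16 - 16 = 1225 - 32 ≡ 18; y = λ·(16 - 18) - 6 ≡ 18. → (18, 18)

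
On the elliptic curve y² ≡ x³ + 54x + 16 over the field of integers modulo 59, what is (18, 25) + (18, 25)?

tangent at (18, 25): λ = (3·18² + 54)/(2·25) ≡ 23/50. 50⁻¹ ≡ 13 (mod 59) since 50·13 = 650 ≡ 1, so λ ≡ 23·13 ≡ 4.
  x = λ² - 18 - 18 = 16 - 36 ≡ 39; y = λ·(18 - 39) - 25 ≡ 9. → (39, 9)

(39, 9)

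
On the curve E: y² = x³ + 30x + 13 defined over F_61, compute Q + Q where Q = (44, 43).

(19, 0)

tangent at (44, 43): λ = (3·44² + 30)/(2·43) ≡ 43/25. 25⁻¹ ≡ 22 (mod 61), so λ ≡ 43·22 ≡ 31.
  x = λ² - 44 - 44 = 961 - 88 ≡ 19; y = λ·(44 - 19) - 43 ≡ 0. → (19, 0)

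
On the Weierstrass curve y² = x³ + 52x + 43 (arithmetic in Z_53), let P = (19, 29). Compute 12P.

(31, 32)

Repeated addition: build up to 12P.
2P: tangent at (19, 29): λ = (3·19² + 52)/(2·29) ≡ 22/5. 5⁻¹ ≡ 32 (mod 53), so λ ≡ 22·32 ≡ 15.
  x = λ² - 19 - 19 = 225 - 38 ≡ 28; y = λ·(19 - 28) - 29 ≡ 48. → (28, 48)
3P: (28, 48) + (19, 29). λ = (29 - 48)/(19 - 28) ≡ 34/44 mod 53. 44⁻¹ ≡ 47 (mod 53), so λ ≡ 8.
  x = λ² - 28 - 19 = 64 - 47 ≡ 17; y = λ·(28 - 17) - 48 ≡ 40. → (17, 40)
4P: (17, 40) + (19, 29). λ = (29 - 40)/(19 - 17) ≡ 42/2 mod 53. 2⁻¹ ≡ 27 (mod 53) since 2·27 = 54 ≡ 1, so λ ≡ 21.
  x = λ² - 17 - 19 = 441 - 36 ≡ 34; y = λ·(17 - 34) - 40 ≡ 27. → (34, 27)
5P: (34, 27) + (19, 29). λ = (29 - 27)/(19 - 34) ≡ 2/38 mod 53. 38⁻¹ ≡ 7 (mod 53), so λ ≡ 14.
  x = λ² - 34 - 19 = 196 - 53 ≡ 37; y = λ·(34 - 37) - 27 ≡ 37. → (37, 37)
6P: (37, 37) + (19, 29). λ = (29 - 37)/(19 - 37) ≡ 45/35 mod 53. 35⁻¹ ≡ 50 (mod 53) since 35·50 = 1750 ≡ 1, so λ ≡ 24.
  x = λ² - 37 - 19 = 576 - 56 ≡ 43; y = λ·(37 - 43) - 37 ≡ 31. → (43, 31)
7P: (43, 31) + (19, 29). λ = (29 - 31)/(19 - 43) ≡ 51/29 mod 53. 29⁻¹ ≡ 11 (mod 53) since 29·11 = 319 ≡ 1, so λ ≡ 31.
  x = λ² - 43 - 19 = 961 - 62 ≡ 51; y = λ·(43 - 51) - 31 ≡ 39. → (51, 39)
8P: (51, 39) + (19, 29). λ = (29 - 39)/(19 - 51) ≡ 43/21 mod 53. 21⁻¹ ≡ 48 (mod 53), so λ ≡ 50.
  x = λ² - 51 - 19 = 2500 - 70 ≡ 45; y = λ·(51 - 45) - 39 ≡ 49. → (45, 49)
9P: (45, 49) + (19, 29). λ = (29 - 49)/(19 - 45) ≡ 33/27 mod 53. 27⁻¹ ≡ 2 (mod 53) since 27·2 = 54 ≡ 1, so λ ≡ 13.
  x = λ² - 45 - 19 = 169 - 64 ≡ 52; y = λ·(45 - 52) - 49 ≡ 19. → (52, 19)
10P: (52, 19) + (19, 29). λ = (29 - 19)/(19 - 52) ≡ 10/20 mod 53. 20⁻¹ ≡ 8 (mod 53), so λ ≡ 27.
  x = λ² - 52 - 19 = 729 - 71 ≡ 22; y = λ·(52 - 22) - 19 ≡ 49. → (22, 49)
11P: (22, 49) + (19, 29). λ = (29 - 49)/(19 - 22) ≡ 33/50 mod 53. 50⁻¹ ≡ 35 (mod 53), so λ ≡ 42.
  x = λ² - 22 - 19 = 1764 - 41 ≡ 27; y = λ·(22 - 27) - 49 ≡ 6. → (27, 6)
12P: (27, 6) + (19, 29). λ = (29 - 6)/(19 - 27) ≡ 23/45 mod 53. 45⁻¹ ≡ 33 (mod 53), so λ ≡ 17.
  x = λ² - 27 - 19 = 289 - 46 ≡ 31; y = λ·(27 - 31) - 6 ≡ 32. → (31, 32)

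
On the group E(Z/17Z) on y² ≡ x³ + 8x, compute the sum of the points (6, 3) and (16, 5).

(10, 3)

(6, 3) + (16, 5). λ = (5 - 3)/(16 - 6) ≡ 2/10 mod 17. 10⁻¹ ≡ 12 (mod 17) since 10·12 = 120 ≡ 1, so λ ≡ 7.
  x = λ² - 6 - 16 = 49 - 22 ≡ 10; y = λ·(6 - 10) - 3 ≡ 3. → (10, 3)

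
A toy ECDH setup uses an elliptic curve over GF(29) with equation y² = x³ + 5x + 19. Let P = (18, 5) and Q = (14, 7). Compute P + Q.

(18, 5) + (14, 7). λ = (7 - 5)/(14 - 18) ≡ 2/25 mod 29. 25⁻¹ ≡ 7 (mod 29), so λ ≡ 14.
  x = λ² - 18 - 14 = 196 - 32 ≡ 19; y = λ·(18 - 19) - 5 ≡ 10. → (19, 10)

(19, 10)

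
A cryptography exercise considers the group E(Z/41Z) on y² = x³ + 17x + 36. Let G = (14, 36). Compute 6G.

Double-and-add on 6 = (110)₂. Start with G = (14, 36) for the leading 1-bit.
double: tangent at (14, 36): λ = (3·14² + 17)/(2·36) ≡ 31/31. 31⁻¹ ≡ 4 (mod 41), so λ ≡ 31·4 ≡ 1.
  x = λ² - 14 - 14 = 1 - 28 ≡ 14; y = λ·(14 - 14) - 36 ≡ 5. → (14, 5)
add G: (14, 5) + (14, 36): same x and y₁ ≡ -y₂, so the sum is 𝒪.
double: 𝒪 + 𝒪 = 𝒪 (identity).

O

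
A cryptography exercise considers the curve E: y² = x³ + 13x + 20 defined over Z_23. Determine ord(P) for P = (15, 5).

2P: tangent at (15, 5): λ = (3·15² + 13)/(2·5) ≡ 21/10. 10⁻¹ ≡ 7 (mod 23), so λ ≡ 21·7 ≡ 9.
  x = λ² - 15 - 15 = 81 - 30 ≡ 5; y = λ·(15 - 5) - 5 ≡ 16. → (5, 16)
3P: (5, 16) + (15, 5). λ = (5 - 16)/(15 - 5) ≡ 12/10 mod 23. 10⁻¹ ≡ 7 (mod 23), so λ ≡ 15.
  x = λ² - 5 - 15 = 225 - 20 ≡ 21; y = λ·(5 - 21) - 16 ≡ 20. → (21, 20)
4P: (21, 20) + (15, 5). λ = (5 - 20)/(15 - 21) ≡ 8/17 mod 23. 17⁻¹ ≡ 19 (mod 23) since 17·19 = 323 ≡ 1, so λ ≡ 14.
  x = λ² - 21 - 15 = 196 - 36 ≡ 22; y = λ·(21 - 22) - 20 ≡ 12. → (22, 12)
5P: (22, 12) + (15, 5). λ = (5 - 12)/(15 - 22) ≡ 16/16 mod 23. 16⁻¹ ≡ 13 (mod 23), so λ ≡ 1.
  x = λ² - 22 - 15 = 1 - 37 ≡ 10; y = λ·(22 - 10) - 12 ≡ 0. → (10, 0)
6P: (10, 0) + (15, 5). λ = (5 - 0)/(15 - 10) ≡ 5/5 mod 23. 5⁻¹ ≡ 14 (mod 23) since 5·14 = 70 ≡ 1, so λ ≡ 1.
  x = λ² - 10 - 15 = 1 - 25 ≡ 22; y = λ·(10 - 22) - 0 ≡ 11. → (22, 11)
7P: (22, 11) + (15, 5). λ = (5 - 11)/(15 - 22) ≡ 17/16 mod 23. 16⁻¹ ≡ 13 (mod 23), so λ ≡ 14.
  x = λ² - 22 - 15 = 196 - 37 ≡ 21; y = λ·(22 - 21) - 11 ≡ 3. → (21, 3)
8P: (21, 3) + (15, 5). λ = (5 - 3)/(15 - 21) ≡ 2/17 mod 23. 17⁻¹ ≡ 19 (mod 23) since 17·19 = 323 ≡ 1, so λ ≡ 15.
  x = λ² - 21 - 15 = 225 - 36 ≡ 5; y = λ·(21 - 5) - 3 ≡ 7. → (5, 7)
9P: (5, 7) + (15, 5). λ = (5 - 7)/(15 - 5) ≡ 21/10 mod 23. 10⁻¹ ≡ 7 (mod 23) since 10·7 = 70 ≡ 1, so λ ≡ 9.
  x = λ² - 5 - 15 = 81 - 20 ≡ 15; y = λ·(5 - 15) - 7 ≡ 18. → (15, 18)
10P: (15, 18) + (15, 5): same x and y₁ ≡ -y₂, so the sum is the point at infinity.
10P = the point at infinity, so the order is 10.

10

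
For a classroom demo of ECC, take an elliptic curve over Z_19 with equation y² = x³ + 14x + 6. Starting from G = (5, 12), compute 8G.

O

Double-and-add on 8 = (1000)₂. Start with G = (5, 12) for the leading 1-bit.
double: tangent at (5, 12): λ = (3·5² + 14)/(2·12) ≡ 13/5. 5⁻¹ ≡ 4 (mod 19), so λ ≡ 13·4 ≡ 14.
  x = λ² - 5 - 5 = 196 - 10 ≡ 15; y = λ·(5 - 15) - 12 ≡ 0. → (15, 0)
double: (15, 0) + (15, 0): same x and y₁ ≡ -y₂, so the sum is the point at infinity.
double: the point at infinity + the point at infinity = the point at infinity (identity).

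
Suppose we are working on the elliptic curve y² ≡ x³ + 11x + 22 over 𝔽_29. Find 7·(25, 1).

Write Q = (25, 1).
Repeated addition: build up to 7Q.
2Q: tangent at (25, 1): λ = (3·25² + 11)/(2·1) ≡ 1/2. 2⁻¹ ≡ 15 (mod 29), so λ ≡ 1·15 ≡ 15.
  x = λ² - 25 - 25 = 225 - 50 ≡ 1; y = λ·(25 - 1) - 1 ≡ 11. → (1, 11)
3Q: (1, 11) + (25, 1). λ = (1 - 11)/(25 - 1) ≡ 19/24 mod 29. 24⁻¹ ≡ 23 (mod 29), so λ ≡ 2.
  x = λ² - 1 - 25 = 4 - 26 ≡ 7; y = λ·(1 - 7) - 11 ≡ 6. → (7, 6)
4Q: (7, 6) + (25, 1). λ = (1 - 6)/(25 - 7) ≡ 24/18 mod 29. 18⁻¹ ≡ 21 (mod 29), so λ ≡ 11.
  x = λ² - 7 - 25 = 121 - 32 ≡ 2; y = λ·(7 - 2) - 6 ≡ 20. → (2, 20)
5Q: (2, 20) + (25, 1). λ = (1 - 20)/(25 - 2) ≡ 10/23 mod 29. 23⁻¹ ≡ 24 (mod 29) since 23·24 = 552 ≡ 1, so λ ≡ 8.
  x = λ² - 2 - 25 = 64 - 27 ≡ 8; y = λ·(2 - 8) - 20 ≡ 19. → (8, 19)
6Q: (8, 19) + (25, 1). λ = (1 - 19)/(25 - 8) ≡ 11/17 mod 29. 17⁻¹ ≡ 12 (mod 29) since 17·12 = 204 ≡ 1, so λ ≡ 16.
  x = λ² - 8 - 25 = 256 - 33 ≡ 20; y = λ·(8 - 20) - 19 ≡ 21. → (20, 21)
7Q: (20, 21) + (25, 1). λ = (1 - 21)/(25 - 20) ≡ 9/5 mod 29. 5⁻¹ ≡ 6 (mod 29) since 5·6 = 30 ≡ 1, so λ ≡ 25.
  x = λ² - 20 - 25 = 625 - 45 ≡ 0; y = λ·(20 - 0) - 21 ≡ 15. → (0, 15)

(0, 15)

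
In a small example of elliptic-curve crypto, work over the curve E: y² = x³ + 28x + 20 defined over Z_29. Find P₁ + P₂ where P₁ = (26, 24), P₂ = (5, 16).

(26, 24) + (5, 16). λ = (16 - 24)/(5 - 26) ≡ 21/8 mod 29. 8⁻¹ ≡ 11 (mod 29) since 8·11 = 88 ≡ 1, so λ ≡ 28.
  x = λ² - 26 - 5 = 784 - 31 ≡ 28; y = λ·(26 - 28) - 24 ≡ 7. → (28, 7)

(28, 7)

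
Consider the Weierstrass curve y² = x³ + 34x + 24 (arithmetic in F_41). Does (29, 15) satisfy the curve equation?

y² = 15² ≡ 20; x³ + 34x + 24 = 25399 ≡ 20 (mod 41). 20 = 20.

yes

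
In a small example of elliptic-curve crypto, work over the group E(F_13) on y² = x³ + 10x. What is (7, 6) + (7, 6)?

tangent at (7, 6): λ = (3·7² + 10)/(2·6) ≡ 1/12. 12⁻¹ ≡ 12 (mod 13) since 12·12 = 144 ≡ 1, so λ ≡ 1·12 ≡ 12.
  x = λ² - 7 - 7 = 144 - 14 ≡ 0; y = λ·(7 - 0) - 6 ≡ 0. → (0, 0)

(0, 0)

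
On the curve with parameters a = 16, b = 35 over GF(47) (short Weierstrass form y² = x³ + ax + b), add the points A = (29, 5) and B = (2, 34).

(6, 26)

(29, 5) + (2, 34). λ = (34 - 5)/(2 - 29) ≡ 29/20 mod 47. 20⁻¹ ≡ 40 (mod 47), so λ ≡ 32.
  x = λ² - 29 - 2 = 1024 - 31 ≡ 6; y = λ·(29 - 6) - 5 ≡ 26. → (6, 26)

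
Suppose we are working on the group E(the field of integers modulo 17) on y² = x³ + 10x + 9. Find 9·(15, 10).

(0, 14)

Write G = (15, 10).
Repeated addition: build up to 9G.
2G: tangent at (15, 10): λ = (3·15² + 10)/(2·10) ≡ 5/3. 3⁻¹ ≡ 6 (mod 17), so λ ≡ 5·6 ≡ 13.
  x = λ² - 15 - 15 = 169 - 30 ≡ 3; y = λ·(15 - 3) - 10 ≡ 10. → (3, 10)
3G: (3, 10) + (15, 10). λ = (10 - 10)/(15 - 3) ≡ 0/12 mod 17. 12⁻¹ ≡ 10 (mod 17) since 12·10 = 120 ≡ 1, so λ ≡ 0.
  x = λ² - 3 - 15 = 0 - 18 ≡ 16; y = λ·(3 - 16) - 10 ≡ 7. → (16, 7)
4G: (16, 7) + (15, 10). λ = (10 - 7)/(15 - 16) ≡ 3/16 mod 17. 16⁻¹ ≡ 16 (mod 17) since 16·16 = 256 ≡ 1, so λ ≡ 14.
  x = λ² - 16 - 15 = 196 - 31 ≡ 12; y = λ·(16 - 12) - 7 ≡ 15. → (12, 15)
5G: (12, 15) + (15, 10). λ = (10 - 15)/(15 - 12) ≡ 12/3 mod 17. 3⁻¹ ≡ 6 (mod 17) since 3·6 = 18 ≡ 1, so λ ≡ 4.
  x = λ² - 12 - 15 = 16 - 27 ≡ 6; y = λ·(12 - 6) - 15 ≡ 9. → (6, 9)
6G: (6, 9) + (15, 10). λ = (10 - 9)/(15 - 6) ≡ 1/9 mod 17. 9⁻¹ ≡ 2 (mod 17), so λ ≡ 2.
  x = λ² - 6 - 15 = 4 - 21 ≡ 0; y = λ·(6 - 0) - 9 ≡ 3. → (0, 3)
7G: (0, 3) + (15, 10). λ = (10 - 3)/(15 - 0) ≡ 7/15 mod 17. 15⁻¹ ≡ 8 (mod 17) since 15·8 = 120 ≡ 1, so λ ≡ 5.
  x = λ² - 0 - 15 = 25 - 15 ≡ 10; y = λ·(0 - 10) - 3 ≡ 15. → (10, 15)
8G: (10, 15) + (15, 10). λ = (10 - 15)/(15 - 10) ≡ 12/5 mod 17. 5⁻¹ ≡ 7 (mod 17) since 5·7 = 35 ≡ 1, so λ ≡ 16.
  x = λ² - 10 - 15 = 256 - 25 ≡ 10; y = λ·(10 - 10) - 15 ≡ 2. → (10, 2)
9G: (10, 2) + (15, 10). λ = (10 - 2)/(15 - 10) ≡ 8/5 mod 17. 5⁻¹ ≡ 7 (mod 17), so λ ≡ 5.
  x = λ² - 10 - 15 = 25 - 25 ≡ 0; y = λ·(10 - 0) - 2 ≡ 14. → (0, 14)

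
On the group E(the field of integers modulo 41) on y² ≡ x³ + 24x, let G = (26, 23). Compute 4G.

Double-and-add on 4 = (100)₂. Start with G = (26, 23) for the leading 1-bit.
double: tangent at (26, 23): λ = (3·26² + 24)/(2·23) ≡ 2/5. 5⁻¹ ≡ 33 (mod 41), so λ ≡ 2·33 ≡ 25.
  x = λ² - 26 - 26 = 625 - 52 ≡ 40; y = λ·(26 - 40) - 23 ≡ 37. → (40, 37)
double: tangent at (40, 37): λ = (3·40² + 24)/(2·37) ≡ 27/33. 33⁻¹ ≡ 5 (mod 41) since 33·5 = 165 ≡ 1, so λ ≡ 27·5 ≡ 12.
  x = λ² - 40 - 40 = 144 - 80 ≡ 23; y = λ·(40 - 23) - 37 ≡ 3. → (23, 3)

(23, 3)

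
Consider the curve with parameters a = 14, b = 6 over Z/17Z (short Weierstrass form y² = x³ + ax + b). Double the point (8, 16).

(2, 12)

tangent at (8, 16): λ = (3·8² + 14)/(2·16) ≡ 2/15. 15⁻¹ ≡ 8 (mod 17), so λ ≡ 2·8 ≡ 16.
  x = λ² - 8 - 8 = 256 - 16 ≡ 2; y = λ·(8 - 2) - 16 ≡ 12. → (2, 12)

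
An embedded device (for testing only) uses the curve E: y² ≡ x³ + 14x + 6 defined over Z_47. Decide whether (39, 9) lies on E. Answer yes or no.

y² = 9² ≡ 34; x³ + 14x + 6 = 59871 ≡ 40 (mod 47). 34 ≠ 40.

no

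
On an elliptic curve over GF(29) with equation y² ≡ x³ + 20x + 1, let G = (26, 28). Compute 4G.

Repeated addition: build up to 4G.
2G: tangent at (26, 28): λ = (3·26² + 20)/(2·28) ≡ 18/27. 27⁻¹ ≡ 14 (mod 29) since 27·14 = 378 ≡ 1, so λ ≡ 18·14 ≡ 20.
  x = λ² - 26 - 26 = 400 - 52 ≡ 0; y = λ·(26 - 0) - 28 ≡ 28. → (0, 28)
3G: (0, 28) + (26, 28). λ = (28 - 28)/(26 - 0) ≡ 0/26 mod 29. 26⁻¹ ≡ 19 (mod 29), so λ ≡ 0.
  x = λ² - 0 - 26 = 0 - 26 ≡ 3; y = λ·(0 - 3) - 28 ≡ 1. → (3, 1)
4G: (3, 1) + (26, 28). λ = (28 - 1)/(26 - 3) ≡ 27/23 mod 29. 23⁻¹ ≡ 24 (mod 29) since 23·24 = 552 ≡ 1, so λ ≡ 10.
  x = λ² - 3 - 26 = 100 - 29 ≡ 13; y = λ·(3 - 13) - 1 ≡ 15. → (13, 15)

(13, 15)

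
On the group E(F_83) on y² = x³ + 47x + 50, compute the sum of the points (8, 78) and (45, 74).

(81, 60)

(8, 78) + (45, 74). λ = (74 - 78)/(45 - 8) ≡ 79/37 mod 83. 37⁻¹ ≡ 9 (mod 83), so λ ≡ 47.
  x = λ² - 8 - 45 = 2209 - 53 ≡ 81; y = λ·(8 - 81) - 78 ≡ 60. → (81, 60)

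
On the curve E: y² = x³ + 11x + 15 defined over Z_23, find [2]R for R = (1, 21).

(16, 20)

tangent at (1, 21): λ = (3·1² + 11)/(2·21) ≡ 14/19. 19⁻¹ ≡ 17 (mod 23) since 19·17 = 323 ≡ 1, so λ ≡ 14·17 ≡ 8.
  x = λ² - 1 - 1 = 64 - 2 ≡ 16; y = λ·(1 - 16) - 21 ≡ 20. → (16, 20)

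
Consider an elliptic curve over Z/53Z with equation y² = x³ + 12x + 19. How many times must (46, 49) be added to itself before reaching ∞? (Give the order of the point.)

9

2P: tangent at (46, 49): λ = (3·46² + 12)/(2·49) ≡ 0/45. 45⁻¹ ≡ 33 (mod 53) since 45·33 = 1485 ≡ 1, so λ ≡ 0·33 ≡ 0.
  x = λ² - 46 - 46 = 0 - 92 ≡ 14; y = λ·(46 - 14) - 49 ≡ 4. → (14, 4)
3P: (14, 4) + (46, 49). λ = (49 - 4)/(46 - 14) ≡ 45/32 mod 53. 32⁻¹ ≡ 5 (mod 53) since 32·5 = 160 ≡ 1, so λ ≡ 13.
  x = λ² - 14 - 46 = 169 - 60 ≡ 3; y = λ·(14 - 3) - 4 ≡ 33. → (3, 33)
4P: (3, 33) + (46, 49). λ = (49 - 33)/(46 - 3) ≡ 16/43 mod 53. 43⁻¹ ≡ 37 (mod 53) since 43·37 = 1591 ≡ 1, so λ ≡ 9.
  x = λ² - 3 - 46 = 81 - 49 ≡ 32; y = λ·(3 - 32) - 33 ≡ 24. → (32, 24)
5P: (32, 24) + (46, 49). λ = (49 - 24)/(46 - 32) ≡ 25/14 mod 53. 14⁻¹ ≡ 19 (mod 53), so λ ≡ 51.
  x = λ² - 32 - 46 = 2601 - 78 ≡ 32; y = λ·(32 - 32) - 24 ≡ 29. → (32, 29)
6P: (32, 29) + (46, 49). λ = (49 - 29)/(46 - 32) ≡ 20/14 mod 53. 14⁻¹ ≡ 19 (mod 53) since 14·19 = 266 ≡ 1, so λ ≡ 9.
  x = λ² - 32 - 46 = 81 - 78 ≡ 3; y = λ·(32 - 3) - 29 ≡ 20. → (3, 20)
7P: (3, 20) + (46, 49). λ = (49 - 20)/(46 - 3) ≡ 29/43 mod 53. 43⁻¹ ≡ 37 (mod 53) since 43·37 = 1591 ≡ 1, so λ ≡ 13.
  x = λ² - 3 - 46 = 169 - 49 ≡ 14; y = λ·(3 - 14) - 20 ≡ 49. → (14, 49)
8P: (14, 49) + (46, 49). λ = (49 - 49)/(46 - 14) ≡ 0/32 mod 53. 32⁻¹ ≡ 5 (mod 53), so λ ≡ 0.
  x = λ² - 14 - 46 = 0 - 60 ≡ 46; y = λ·(14 - 46) - 49 ≡ 4. → (46, 4)
9P: (46, 4) + (46, 49): same x and y₁ ≡ -y₂, so the sum is ∞.
9P = ∞, so the order is 9.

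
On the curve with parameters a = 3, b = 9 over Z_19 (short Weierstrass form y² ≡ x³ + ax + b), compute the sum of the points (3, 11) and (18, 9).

(3, 8)

(3, 11) + (18, 9). λ = (9 - 11)/(18 - 3) ≡ 17/15 mod 19. 15⁻¹ ≡ 14 (mod 19), so λ ≡ 10.
  x = λ² - 3 - 18 = 100 - 21 ≡ 3; y = λ·(3 - 3) - 11 ≡ 8. → (3, 8)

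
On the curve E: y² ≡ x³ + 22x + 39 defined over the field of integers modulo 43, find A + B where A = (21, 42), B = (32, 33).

(39, 4)

(21, 42) + (32, 33). λ = (33 - 42)/(32 - 21) ≡ 34/11 mod 43. 11⁻¹ ≡ 4 (mod 43), so λ ≡ 7.
  x = λ² - 21 - 32 = 49 - 53 ≡ 39; y = λ·(21 - 39) - 42 ≡ 4. → (39, 4)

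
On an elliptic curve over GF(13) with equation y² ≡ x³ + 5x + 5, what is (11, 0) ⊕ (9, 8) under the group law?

(11, 0) + (9, 8). λ = (8 - 0)/(9 - 11) ≡ 8/11 mod 13. 11⁻¹ ≡ 6 (mod 13), so λ ≡ 9.
  x = λ² - 11 - 9 = 81 - 20 ≡ 9; y = λ·(11 - 9) - 0 ≡ 5. → (9, 5)

(9, 5)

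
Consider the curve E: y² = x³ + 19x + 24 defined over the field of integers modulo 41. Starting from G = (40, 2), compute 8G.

(13, 34)

Double-and-add on 8 = (1000)₂. Start with G = (40, 2) for the leading 1-bit.
double: tangent at (40, 2): λ = (3·40² + 19)/(2·2) ≡ 22/4. 4⁻¹ ≡ 31 (mod 41), so λ ≡ 22·31 ≡ 26.
  x = λ² - 40 - 40 = 676 - 80 ≡ 22; y = λ·(40 - 22) - 2 ≡ 15. → (22, 15)
double: tangent at (22, 15): λ = (3·22² + 19)/(2·15) ≡ 36/30. 30⁻¹ ≡ 26 (mod 41) since 30·26 = 780 ≡ 1, so λ ≡ 36·26 ≡ 34.
  x = λ² - 22 - 22 = 1156 - 44 ≡ 5; y = λ·(22 - 5) - 15 ≡ 30. → (5, 30)
double: tangent at (5, 30): λ = (3·5² + 19)/(2·30) ≡ 12/19. 19⁻¹ ≡ 13 (mod 41), so λ ≡ 12·13 ≡ 33.
  x = λ² - 5 - 5 = 1089 - 10 ≡ 13; y = λ·(5 - 13) - 30 ≡ 34. → (13, 34)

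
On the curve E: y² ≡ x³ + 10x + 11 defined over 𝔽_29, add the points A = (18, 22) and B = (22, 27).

(18, 22) + (22, 27). λ = (27 - 22)/(22 - 18) ≡ 5/4 mod 29. 4⁻¹ ≡ 22 (mod 29) since 4·22 = 88 ≡ 1, so λ ≡ 23.
  x = λ² - 18 - 22 = 529 - 40 ≡ 25; y = λ·(18 - 25) - 22 ≡ 20. → (25, 20)

(25, 20)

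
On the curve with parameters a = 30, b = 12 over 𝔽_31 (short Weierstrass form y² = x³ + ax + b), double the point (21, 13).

tangent at (21, 13): λ = (3·21² + 30)/(2·13) ≡ 20/26. 26⁻¹ ≡ 6 (mod 31), so λ ≡ 20·6 ≡ 27.
  x = λ² - 21 - 21 = 729 - 42 ≡ 5; y = λ·(21 - 5) - 13 ≡ 16. → (5, 16)

(5, 16)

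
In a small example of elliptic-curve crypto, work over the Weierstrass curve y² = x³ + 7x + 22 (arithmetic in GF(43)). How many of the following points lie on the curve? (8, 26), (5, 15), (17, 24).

(8, 26): 26² ≡ 31, rhs ≡ 31 → on.
(5, 15): 15² ≡ 10, rhs ≡ 10 → on.
(17, 24): 24² ≡ 17, rhs ≡ 23 → off.

2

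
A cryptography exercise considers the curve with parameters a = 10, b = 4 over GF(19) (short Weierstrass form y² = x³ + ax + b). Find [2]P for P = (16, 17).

(12, 3)

tangent at (16, 17): λ = (3·16² + 10)/(2·17) ≡ 18/15. 15⁻¹ ≡ 14 (mod 19), so λ ≡ 18·14 ≡ 5.
  x = λ² - 16 - 16 = 25 - 32 ≡ 12; y = λ·(16 - 12) - 17 ≡ 3. → (12, 3)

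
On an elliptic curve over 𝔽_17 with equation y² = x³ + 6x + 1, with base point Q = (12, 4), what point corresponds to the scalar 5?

(9, 11)

Double-and-add on 5 = (101)₂. Start with Q = (12, 4) for the leading 1-bit.
double: tangent at (12, 4): λ = (3·12² + 6)/(2·4) ≡ 13/8. 8⁻¹ ≡ 15 (mod 17) since 8·15 = 120 ≡ 1, so λ ≡ 13·15 ≡ 8.
  x = λ² - 12 - 12 = 64 - 24 ≡ 6; y = λ·(12 - 6) - 4 ≡ 10. → (6, 10)
double: tangent at (6, 10): λ = (3·6² + 6)/(2·10) ≡ 12/3. 3⁻¹ ≡ 6 (mod 17) since 3·6 = 18 ≡ 1, so λ ≡ 12·6 ≡ 4.
  x = λ² - 6 - 6 = 16 - 12 ≡ 4; y = λ·(6 - 4) - 10 ≡ 15. → (4, 15)
add Q: (4, 15) + (12, 4). λ = (4 - 15)/(12 - 4) ≡ 6/8 mod 17. 8⁻¹ ≡ 15 (mod 17), so λ ≡ 5.
  x = λ² - 4 - 12 = 25 - 16 ≡ 9; y = λ·(4 - 9) - 15 ≡ 11. → (9, 11)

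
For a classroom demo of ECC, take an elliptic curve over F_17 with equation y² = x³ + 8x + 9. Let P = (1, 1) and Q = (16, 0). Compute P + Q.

(13, 10)

(1, 1) + (16, 0). λ = (0 - 1)/(16 - 1) ≡ 16/15 mod 17. 15⁻¹ ≡ 8 (mod 17) since 15·8 = 120 ≡ 1, so λ ≡ 9.
  x = λ² - 1 - 16 = 81 - 17 ≡ 13; y = λ·(1 - 13) - 1 ≡ 10. → (13, 10)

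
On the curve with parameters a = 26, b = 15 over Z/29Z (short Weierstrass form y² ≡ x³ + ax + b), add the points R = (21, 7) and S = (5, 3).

(21, 7) + (5, 3). λ = (3 - 7)/(5 - 21) ≡ 25/13 mod 29. 13⁻¹ ≡ 9 (mod 29), so λ ≡ 22.
  x = λ² - 21 - 5 = 484 - 26 ≡ 23; y = λ·(21 - 23) - 7 ≡ 7. → (23, 7)

(23, 7)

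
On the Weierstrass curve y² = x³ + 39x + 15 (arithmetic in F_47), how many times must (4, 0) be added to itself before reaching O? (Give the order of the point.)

2P: (4, 0) + (4, 0): same x and y₁ ≡ -y₂, so the sum is O.
2P = O, so the order is 2.

2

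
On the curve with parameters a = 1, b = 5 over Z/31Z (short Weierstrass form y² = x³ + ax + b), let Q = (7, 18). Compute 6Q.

Double-and-add on 6 = (110)₂. Start with Q = (7, 18) for the leading 1-bit.
double: tangent at (7, 18): λ = (3·7² + 1)/(2·18) ≡ 24/5. 5⁻¹ ≡ 25 (mod 31) since 5·25 = 125 ≡ 1, so λ ≡ 24·25 ≡ 11.
  x = λ² - 7 - 7 = 121 - 14 ≡ 14; y = λ·(7 - 14) - 18 ≡ 29. → (14, 29)
add Q: (14, 29) + (7, 18). λ = (18 - 29)/(7 - 14) ≡ 20/24 mod 31. 24⁻¹ ≡ 22 (mod 31) since 24·22 = 528 ≡ 1, so λ ≡ 6.
  x = λ² - 14 - 7 = 36 - 21 ≡ 15; y = λ·(14 - 15) - 29 ≡ 27. → (15, 27)
double: tangent at (15, 27): λ = (3·15² + 1)/(2·27) ≡ 25/23. 23⁻¹ ≡ 27 (mod 31), so λ ≡ 25·27 ≡ 24.
  x = λ² - 15 - 15 = 576 - 30 ≡ 19; y = λ·(15 - 19) - 27 ≡ 1. → (19, 1)

(19, 1)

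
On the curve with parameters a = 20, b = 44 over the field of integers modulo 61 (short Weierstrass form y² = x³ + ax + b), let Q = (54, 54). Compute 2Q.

tangent at (54, 54): λ = (3·54² + 20)/(2·54) ≡ 45/47. 47⁻¹ ≡ 13 (mod 61), so λ ≡ 45·13 ≡ 36.
  x = λ² - 54 - 54 = 1296 - 108 ≡ 29; y = λ·(54 - 29) - 54 ≡ 53. → (29, 53)

(29, 53)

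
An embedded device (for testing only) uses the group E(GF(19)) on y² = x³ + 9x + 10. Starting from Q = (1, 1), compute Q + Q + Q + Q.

(8, 9)

Repeated addition: build up to 4Q.
2Q: tangent at (1, 1): λ = (3·1² + 9)/(2·1) ≡ 12/2. 2⁻¹ ≡ 10 (mod 19) since 2·10 = 20 ≡ 1, so λ ≡ 12·10 ≡ 6.
  x = λ² - 1 - 1 = 36 - 2 ≡ 15; y = λ·(1 - 15) - 1 ≡ 10. → (15, 10)
3Q: (15, 10) + (1, 1). λ = (1 - 10)/(1 - 15) ≡ 10/5 mod 19. 5⁻¹ ≡ 4 (mod 19), so λ ≡ 2.
  x = λ² - 15 - 1 = 4 - 16 ≡ 7; y = λ·(15 - 7) - 10 ≡ 6. → (7, 6)
4Q: (7, 6) + (1, 1). λ = (1 - 6)/(1 - 7) ≡ 14/13 mod 19. 13⁻¹ ≡ 3 (mod 19), so λ ≡ 4.
  x = λ² - 7 - 1 = 16 - 8 ≡ 8; y = λ·(7 - 8) - 6 ≡ 9. → (8, 9)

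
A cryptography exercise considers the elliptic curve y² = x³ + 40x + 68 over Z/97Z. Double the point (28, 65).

(42, 46)

tangent at (28, 65): λ = (3·28² + 40)/(2·65) ≡ 64/33. 33⁻¹ ≡ 50 (mod 97) since 33·50 = 1650 ≡ 1, so λ ≡ 64·50 ≡ 96.
  x = λ² - 28 - 28 = 9216 - 56 ≡ 42; y = λ·(28 - 42) - 65 ≡ 46. → (42, 46)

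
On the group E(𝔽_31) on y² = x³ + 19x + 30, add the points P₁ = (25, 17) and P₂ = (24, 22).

(25, 17) + (24, 22). λ = (22 - 17)/(24 - 25) ≡ 5/30 mod 31. 30⁻¹ ≡ 30 (mod 31), so λ ≡ 26.
  x = λ² - 25 - 24 = 676 - 49 ≡ 7; y = λ·(25 - 7) - 17 ≡ 17. → (7, 17)

(7, 17)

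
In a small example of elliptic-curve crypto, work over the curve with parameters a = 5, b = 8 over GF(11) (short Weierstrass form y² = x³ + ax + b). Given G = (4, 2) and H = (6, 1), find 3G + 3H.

(6, 10)

First 3G:
Repeated addition: build up to 3G.
2G: tangent at (4, 2): λ = (3·4² + 5)/(2·2) ≡ 9/4. 4⁻¹ ≡ 3 (mod 11), so λ ≡ 9·3 ≡ 5.
  x = λ² - 4 - 4 = 25 - 8 ≡ 6; y = λ·(4 - 6) - 2 ≡ 10. → (6, 10)
3G: (6, 10) + (4, 2). λ = (2 - 10)/(4 - 6) ≡ 3/9 mod 11. 9⁻¹ ≡ 5 (mod 11) since 9·5 = 45 ≡ 1, so λ ≡ 4.
  x = λ² - 6 - 4 = 16 - 10 ≡ 6; y = λ·(6 - 6) - 10 ≡ 1. → (6, 1)
3G = (6, 1).
Next 3H:
Repeated addition: build up to 3H.
2H: tangent at (6, 1): λ = (3·6² + 5)/(2·1) ≡ 3/2. 2⁻¹ ≡ 6 (mod 11) since 2·6 = 12 ≡ 1, so λ ≡ 3·6 ≡ 7.
  x = λ² - 6 - 6 = 49 - 12 ≡ 4; y = λ·(6 - 4) - 1 ≡ 2. → (4, 2)
3H: (4, 2) + (6, 1). λ = (1 - 2)/(6 - 4) ≡ 10/2 mod 11. 2⁻¹ ≡ 6 (mod 11), so λ ≡ 5.
  x = λ² - 4 - 6 = 25 - 10 ≡ 4; y = λ·(4 - 4) - 2 ≡ 9. → (4, 9)
3H = (4, 9).
Finally 3G + 3H:
(6, 1) + (4, 9). λ = (9 - 1)/(4 - 6) ≡ 8/9 mod 11. 9⁻¹ ≡ 5 (mod 11) since 9·5 = 45 ≡ 1, so λ ≡ 7.
  x = λ² - 6 - 4 = 49 - 10 ≡ 6; y = λ·(6 - 6) - 1 ≡ 10. → (6, 10)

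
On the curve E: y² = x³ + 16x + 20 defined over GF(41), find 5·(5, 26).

Write P = (5, 26).
Double-and-add on 5 = (101)₂. Start with P = (5, 26) for the leading 1-bit.
double: tangent at (5, 26): λ = (3·5² + 16)/(2·26) ≡ 9/11. 11⁻¹ ≡ 15 (mod 41), so λ ≡ 9·15 ≡ 12.
  x = λ² - 5 - 5 = 144 - 10 ≡ 11; y = λ·(5 - 11) - 26 ≡ 25. → (11, 25)
double: tangent at (11, 25): λ = (3·11² + 16)/(2·25) ≡ 10/9. 9⁻¹ ≡ 32 (mod 41), so λ ≡ 10·32 ≡ 33.
  x = λ² - 11 - 11 = 1089 - 22 ≡ 1; y = λ·(11 - 1) - 25 ≡ 18. → (1, 18)
add P: (1, 18) + (5, 26). λ = (26 - 18)/(5 - 1) ≡ 8/4 mod 41. 4⁻¹ ≡ 31 (mod 41) since 4·31 = 124 ≡ 1, so λ ≡ 2.
  x = λ² - 1 - 5 = 4 - 6 ≡ 39; y = λ·(1 - 39) - 18 ≡ 29. → (39, 29)

(39, 29)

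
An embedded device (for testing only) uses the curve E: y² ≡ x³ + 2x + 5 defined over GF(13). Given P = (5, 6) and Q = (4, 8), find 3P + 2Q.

(5, 6)

First 3P:
Repeated addition: build up to 3P.
2P: tangent at (5, 6): λ = (3·5² + 2)/(2·6) ≡ 12/12. 12⁻¹ ≡ 12 (mod 13), so λ ≡ 12·12 ≡ 1.
  x = λ² - 5 - 5 = 1 - 10 ≡ 4; y = λ·(5 - 4) - 6 ≡ 8. → (4, 8)
3P: (4, 8) + (5, 6). λ = (6 - 8)/(5 - 4) ≡ 11/1 mod 13. 1⁻¹ ≡ 1 (mod 13), so λ ≡ 11.
  x = λ² - 4 - 5 = 121 - 9 ≡ 8; y = λ·(4 - 8) - 8 ≡ 0. → (8, 0)
3P = (8, 0).
Next 2Q:
Repeated addition: build up to 2Q.
2Q: tangent at (4, 8): λ = (3·4² + 2)/(2·8) ≡ 11/3. 3⁻¹ ≡ 9 (mod 13) since 3·9 = 27 ≡ 1, so λ ≡ 11·9 ≡ 8.
  x = λ² - 4 - 4 = 64 - 8 ≡ 4; y = λ·(4 - 4) - 8 ≡ 5. → (4, 5)
2Q = (4, 5).
Finally 3P + 2Q:
(8, 0) + (4, 5). λ = (5 - 0)/(4 - 8) ≡ 5/9 mod 13. 9⁻¹ ≡ 3 (mod 13) since 9·3 = 27 ≡ 1, so λ ≡ 2.
  x = λ² - 8 - 4 = 4 - 12 ≡ 5; y = λ·(8 - 5) - 0 ≡ 6. → (5, 6)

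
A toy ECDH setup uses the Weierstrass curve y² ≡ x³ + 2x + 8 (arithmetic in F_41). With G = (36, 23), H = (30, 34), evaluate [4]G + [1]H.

(14, 22)

First 4G:
Double-and-add on 4 = (100)₂. Start with G = (36, 23) for the leading 1-bit.
double: tangent at (36, 23): λ = (3·36² + 2)/(2·23) ≡ 36/5. 5⁻¹ ≡ 33 (mod 41), so λ ≡ 36·33 ≡ 40.
  x = λ² - 36 - 36 = 1600 - 72 ≡ 11; y = λ·(36 - 11) - 23 ≡ 34. → (11, 34)
double: tangent at (11, 34): λ = (3·11² + 2)/(2·34) ≡ 37/27. 27⁻¹ ≡ 38 (mod 41) since 27·38 = 1026 ≡ 1, so λ ≡ 37·38 ≡ 12.
  x = λ² - 11 - 11 = 144 - 22 ≡ 40; y = λ·(11 - 40) - 34 ≡ 28. → (40, 28)
4G = (40, 28).
Finally 4G + H:
(40, 28) + (30, 34). λ = (34 - 28)/(30 - 40) ≡ 6/31 mod 41. 31⁻¹ ≡ 4 (mod 41) since 31·4 = 124 ≡ 1, so λ ≡ 24.
  x = λ² - 40 - 30 = 576 - 70 ≡ 14; y = λ·(40 - 14) - 28 ≡ 22. → (14, 22)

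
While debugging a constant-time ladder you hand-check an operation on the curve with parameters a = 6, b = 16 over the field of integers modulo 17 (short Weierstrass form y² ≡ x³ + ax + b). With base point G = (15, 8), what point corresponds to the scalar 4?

Double-and-add on 4 = (100)₂. Start with G = (15, 8) for the leading 1-bit.
double: tangent at (15, 8): λ = (3·15² + 6)/(2·8) ≡ 1/16. 16⁻¹ ≡ 16 (mod 17), so λ ≡ 1·16 ≡ 16.
  x = λ² - 15 - 15 = 256 - 30 ≡ 5; y = λ·(15 - 5) - 8 ≡ 16. → (5, 16)
double: tangent at (5, 16): λ = (3·5² + 6)/(2·16) ≡ 13/15. 15⁻¹ ≡ 8 (mod 17) since 15·8 = 120 ≡ 1, so λ ≡ 13·8 ≡ 2.
  x = λ² - 5 - 5 = 4 - 10 ≡ 11; y = λ·(5 - 11) - 16 ≡ 6. → (11, 6)

(11, 6)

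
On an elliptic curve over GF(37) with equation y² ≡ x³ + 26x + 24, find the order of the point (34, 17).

11

2P: tangent at (34, 17): λ = (3·34² + 26)/(2·17) ≡ 16/34. 34⁻¹ ≡ 12 (mod 37) since 34·12 = 408 ≡ 1, so λ ≡ 16·12 ≡ 7.
  x = λ² - 34 - 34 = 49 - 68 ≡ 18; y = λ·(34 - 18) - 17 ≡ 21. → (18, 21)
3P: (18, 21) + (34, 17). λ = (17 - 21)/(34 - 18) ≡ 33/16 mod 37. 16⁻¹ ≡ 7 (mod 37), so λ ≡ 9.
  x = λ² - 18 - 34 = 81 - 52 ≡ 29; y = λ·(18 - 29) - 21 ≡ 28. → (29, 28)
4P: (29, 28) + (34, 17). λ = (17 - 28)/(34 - 29) ≡ 26/5 mod 37. 5⁻¹ ≡ 15 (mod 37) since 5·15 = 75 ≡ 1, so λ ≡ 20.
  x = λ² - 29 - 34 = 400 - 63 ≡ 4; y = λ·(29 - 4) - 28 ≡ 28. → (4, 28)
5P: (4, 28) + (34, 17). λ = (17 - 28)/(34 - 4) ≡ 26/30 mod 37. 30⁻¹ ≡ 21 (mod 37), so λ ≡ 28.
  x = λ² - 4 - 34 = 784 - 38 ≡ 6; y = λ·(4 - 6) - 28 ≡ 27. → (6, 27)
6P: (6, 27) + (34, 17). λ = (17 - 27)/(34 - 6) ≡ 27/28 mod 37. 28⁻¹ ≡ 4 (mod 37), so λ ≡ 34.
  x = λ² - 6 - 34 = 1156 - 40 ≡ 6; y = λ·(6 - 6) - 27 ≡ 10. → (6, 10)
7P: (6, 10) + (34, 17). λ = (17 - 10)/(34 - 6) ≡ 7/28 mod 37. 28⁻¹ ≡ 4 (mod 37), so λ ≡ 28.
  x = λ² - 6 - 34 = 784 - 40 ≡ 4; y = λ·(6 - 4) - 10 ≡ 9. → (4, 9)
8P: (4, 9) + (34, 17). λ = (17 - 9)/(34 - 4) ≡ 8/30 mod 37. 30⁻¹ ≡ 21 (mod 37), so λ ≡ 20.
  x = λ² - 4 - 34 = 400 - 38 ≡ 29; y = λ·(4 - 29) - 9 ≡ 9. → (29, 9)
9P: (29, 9) + (34, 17). λ = (17 - 9)/(34 - 29) ≡ 8/5 mod 37. 5⁻¹ ≡ 15 (mod 37) since 5·15 = 75 ≡ 1, so λ ≡ 9.
  x = λ² - 29 - 34 = 81 - 63 ≡ 18; y = λ·(29 - 18) - 9 ≡ 16. → (18, 16)
10P: (18, 16) + (34, 17). λ = (17 - 16)/(34 - 18) ≡ 1/16 mod 37. 16⁻¹ ≡ 7 (mod 37), so λ ≡ 7.
  x = λ² - 18 - 34 = 49 - 52 ≡ 34; y = λ·(18 - 34) - 16 ≡ 20. → (34, 20)
11P: (34, 20) + (34, 17): same x and y₁ ≡ -y₂, so the sum is 𝒪.
11P = 𝒪, so the order is 11.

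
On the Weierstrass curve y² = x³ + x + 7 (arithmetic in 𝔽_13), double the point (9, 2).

(11, 6)

tangent at (9, 2): λ = (3·9² + 1)/(2·2) ≡ 10/4. 4⁻¹ ≡ 10 (mod 13) since 4·10 = 40 ≡ 1, so λ ≡ 10·10 ≡ 9.
  x = λ² - 9 - 9 = 81 - 18 ≡ 11; y = λ·(9 - 11) - 2 ≡ 6. → (11, 6)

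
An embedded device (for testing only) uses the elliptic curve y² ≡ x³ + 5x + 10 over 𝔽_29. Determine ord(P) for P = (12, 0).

2P: (12, 0) + (12, 0): same x and y₁ ≡ -y₂, so the sum is the point at infinity.
2P = the point at infinity, so the order is 2.

2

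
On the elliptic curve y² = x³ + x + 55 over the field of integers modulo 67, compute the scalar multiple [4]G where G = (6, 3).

Double-and-add on 4 = (100)₂. Start with G = (6, 3) for the leading 1-bit.
double: tangent at (6, 3): λ = (3·6² + 1)/(2·3) ≡ 42/6. 6⁻¹ ≡ 56 (mod 67), so λ ≡ 42·56 ≡ 7.
  x = λ² - 6 - 6 = 49 - 12 ≡ 37; y = λ·(6 - 37) - 3 ≡ 48. → (37, 48)
double: tangent at (37, 48): λ = (3·37² + 1)/(2·48) ≡ 21/29. 29⁻¹ ≡ 37 (mod 67) since 29·37 = 1073 ≡ 1, so λ ≡ 21·37 ≡ 40.
  x = λ² - 37 - 37 = 1600 - 74 ≡ 52; y = λ·(37 - 52) - 48 ≡ 22. → (52, 22)

(52, 22)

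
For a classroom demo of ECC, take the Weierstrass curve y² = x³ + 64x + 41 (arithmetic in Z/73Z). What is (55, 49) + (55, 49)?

(39, 68)

tangent at (55, 49): λ = (3·55² + 64)/(2·49) ≡ 14/25. 25⁻¹ ≡ 38 (mod 73), so λ ≡ 14·38 ≡ 21.
  x = λ² - 55 - 55 = 441 - 110 ≡ 39; y = λ·(55 - 39) - 49 ≡ 68. → (39, 68)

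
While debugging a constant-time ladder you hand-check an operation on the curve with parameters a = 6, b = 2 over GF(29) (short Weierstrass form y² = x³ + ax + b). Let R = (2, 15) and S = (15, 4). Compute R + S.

(2, 15) + (15, 4). λ = (4 - 15)/(15 - 2) ≡ 18/13 mod 29. 13⁻¹ ≡ 9 (mod 29), so λ ≡ 17.
  x = λ² - 2 - 15 = 289 - 17 ≡ 11; y = λ·(2 - 11) - 15 ≡ 6. → (11, 6)

(11, 6)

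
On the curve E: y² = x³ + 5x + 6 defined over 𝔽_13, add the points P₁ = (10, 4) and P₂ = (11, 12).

(4, 5)

(10, 4) + (11, 12). λ = (12 - 4)/(11 - 10) ≡ 8/1 mod 13. 1⁻¹ ≡ 1 (mod 13) since 1·1 = 1 ≡ 1, so λ ≡ 8.
  x = λ² - 10 - 11 = 64 - 21 ≡ 4; y = λ·(10 - 4) - 4 ≡ 5. → (4, 5)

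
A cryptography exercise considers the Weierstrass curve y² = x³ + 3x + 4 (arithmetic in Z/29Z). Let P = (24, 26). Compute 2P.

tangent at (24, 26): λ = (3·24² + 3)/(2·26) ≡ 20/23. 23⁻¹ ≡ 24 (mod 29), so λ ≡ 20·24 ≡ 16.
  x = λ² - 24 - 24 = 256 - 48 ≡ 5; y = λ·(24 - 5) - 26 ≡ 17. → (5, 17)

(5, 17)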